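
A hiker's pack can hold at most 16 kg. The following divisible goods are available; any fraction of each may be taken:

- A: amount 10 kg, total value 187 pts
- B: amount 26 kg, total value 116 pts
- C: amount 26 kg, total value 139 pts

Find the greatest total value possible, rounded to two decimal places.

Take in order of value per unit:
- A (187/10 per unit): all 10 → value 187, running total 187.00
- C (139/26 per unit): 6 of 26 → value 6×139/26 = 32.0769, running total 219.08
Total 219.08.

219.08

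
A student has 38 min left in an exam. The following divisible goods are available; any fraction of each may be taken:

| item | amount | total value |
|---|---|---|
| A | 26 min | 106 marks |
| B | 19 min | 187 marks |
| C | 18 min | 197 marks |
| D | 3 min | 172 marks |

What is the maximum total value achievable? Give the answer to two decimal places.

536.32

Take in order of value per unit:
- D (172/3 per unit): all 3 → value 172, running total 172.00
- C (197/18 per unit): all 18 → value 197, running total 369.00
- B (187/19 per unit): 17 of 19 → value 17×187/19 = 167.3158, running total 536.32
Total 536.32.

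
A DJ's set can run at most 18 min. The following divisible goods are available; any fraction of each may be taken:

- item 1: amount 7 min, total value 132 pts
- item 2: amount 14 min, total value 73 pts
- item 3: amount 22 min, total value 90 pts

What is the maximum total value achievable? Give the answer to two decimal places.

Take in order of value per unit:
- item 1 (132/7 per unit): all 7 → value 132, running total 132.00
- item 2 (73/14 per unit): 11 of 14 → value 11×73/14 = 57.3571, running total 189.36
Total 189.36.

189.36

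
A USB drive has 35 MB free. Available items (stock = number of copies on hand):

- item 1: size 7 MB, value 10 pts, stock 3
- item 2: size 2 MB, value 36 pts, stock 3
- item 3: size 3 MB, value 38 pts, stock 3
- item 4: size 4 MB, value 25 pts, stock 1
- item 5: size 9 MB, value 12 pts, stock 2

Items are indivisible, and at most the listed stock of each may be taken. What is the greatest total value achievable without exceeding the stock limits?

269 pts

Top feasible selections:
- 1×item 1 + 3×item 2 + 3×item 3 + 1×item 4 + 1×item 5: size 35, value 269
- 2×item 1 + 3×item 2 + 3×item 3 + 1×item 4: size 33, value 267
- 3×item 2 + 3×item 3 + 1×item 4 + 1×item 5: size 28, value 259
- 1×item 1 + 3×item 2 + 3×item 3 + 1×item 4: size 26, value 257
Best: 269 pts.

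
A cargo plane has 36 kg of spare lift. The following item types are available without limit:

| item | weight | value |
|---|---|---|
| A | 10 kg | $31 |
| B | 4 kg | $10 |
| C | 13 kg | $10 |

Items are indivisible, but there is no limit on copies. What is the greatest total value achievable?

Best value-per-unit is A at 31/10; filling with it alone gives 3×31 = 93.
Optimal mix: 3×A + 1×B → weight 34, value 103.

$103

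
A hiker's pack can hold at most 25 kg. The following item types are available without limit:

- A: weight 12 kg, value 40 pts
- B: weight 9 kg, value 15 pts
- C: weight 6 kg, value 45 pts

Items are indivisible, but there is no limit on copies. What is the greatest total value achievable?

Best value-per-unit is C at 45/6, and filling with it alone uses weight 4×6=24. No mix of the others beats 4×45 = 180.

180 pts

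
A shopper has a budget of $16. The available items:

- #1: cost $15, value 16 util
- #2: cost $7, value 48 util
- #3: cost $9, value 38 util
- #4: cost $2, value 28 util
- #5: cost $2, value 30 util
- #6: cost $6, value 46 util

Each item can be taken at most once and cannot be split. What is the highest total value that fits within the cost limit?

Check high-value combinations within $16:
- #2+#5+#6: cost 7+2+6=15, value 48+30+46=124
- #2+#4+#6: cost 7+2+6=15, value 48+28+46=122
- #2+#4+#5: cost 7+2+2=11, value 48+28+30=106
- #4+#5+#6: cost 2+2+6=10, value 28+30+46=104
- #3+#4+#5: cost 9+2+2=13, value 38+28+30=96
Best: 124 util.

124 util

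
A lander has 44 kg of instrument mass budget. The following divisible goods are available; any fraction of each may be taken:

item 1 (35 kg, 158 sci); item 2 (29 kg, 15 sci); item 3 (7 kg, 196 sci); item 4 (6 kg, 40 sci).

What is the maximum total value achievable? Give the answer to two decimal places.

375.94

Take in order of value per unit:
- item 3 (196/7 per unit): all 7 → value 196, running total 196.00
- item 4 (40/6 per unit): all 6 → value 40, running total 236.00
- item 1 (158/35 per unit): 31 of 35 → value 31×158/35 = 139.9429, running total 375.94
Total 375.94.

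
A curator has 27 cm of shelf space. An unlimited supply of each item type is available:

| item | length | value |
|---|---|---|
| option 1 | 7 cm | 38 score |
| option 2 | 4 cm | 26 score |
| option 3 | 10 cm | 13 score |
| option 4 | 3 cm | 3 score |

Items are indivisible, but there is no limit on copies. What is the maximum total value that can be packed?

168 score

Best value-per-unit is option 2 at 26/4; filling with it alone gives 6×26 = 156.
Optimal mix: 1×option 1 + 5×option 2 → length 27, value 168.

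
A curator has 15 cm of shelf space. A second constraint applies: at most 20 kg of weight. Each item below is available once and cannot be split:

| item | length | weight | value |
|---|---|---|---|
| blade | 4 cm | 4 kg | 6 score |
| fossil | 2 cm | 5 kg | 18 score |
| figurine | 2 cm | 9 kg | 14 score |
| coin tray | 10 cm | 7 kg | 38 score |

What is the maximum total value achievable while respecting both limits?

56 score

Feasible sets respecting both limits:
- fossil+coin tray: length 12, weight 12, value 56
- figurine+coin tray: length 12, weight 16, value 52
- blade+coin tray: length 14, weight 11, value 44
- blade+fossil+figurine: length 8, weight 18, value 38
Best: 56 score.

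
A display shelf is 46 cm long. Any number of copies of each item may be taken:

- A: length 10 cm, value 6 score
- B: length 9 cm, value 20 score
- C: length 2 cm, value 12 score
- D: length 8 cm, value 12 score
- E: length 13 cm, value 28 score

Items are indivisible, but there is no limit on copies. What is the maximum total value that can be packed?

Best value-per-unit is C at 12/2, and filling with it alone uses length 23×2=46. No mix of the others beats 23×12 = 276.

276 score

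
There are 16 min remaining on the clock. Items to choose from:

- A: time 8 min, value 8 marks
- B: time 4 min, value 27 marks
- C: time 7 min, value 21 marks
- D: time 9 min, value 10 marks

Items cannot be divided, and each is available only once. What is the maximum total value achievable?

Check high-value combinations within 16 min:
- B+C: time 4+7=11, value 27+21=48
- B+D: time 4+9=13, value 27+10=37
- A+B: time 8+4=12, value 8+27=35
Best: 48 marks.

48 marks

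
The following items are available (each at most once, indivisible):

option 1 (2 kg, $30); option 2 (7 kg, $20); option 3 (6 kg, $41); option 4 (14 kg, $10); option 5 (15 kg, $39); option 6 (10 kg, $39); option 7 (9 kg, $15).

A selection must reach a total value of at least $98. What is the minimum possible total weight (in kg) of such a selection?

18

Subsets with value ≥ 98, sorted by total weight:
- option 1+option 3+option 6: weight 18, value 110
- option 1+option 3+option 5: weight 23, value 110
- option 2+option 3+option 6: weight 23, value 100
- option 1+option 2+option 3+option 7: weight 24, value 106
Minimum weight: 18 kg.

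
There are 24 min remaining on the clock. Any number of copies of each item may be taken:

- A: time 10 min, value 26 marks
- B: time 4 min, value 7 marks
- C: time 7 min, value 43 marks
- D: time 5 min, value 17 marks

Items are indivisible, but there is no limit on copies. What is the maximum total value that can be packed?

Best value-per-unit is C at 43/7, and filling with it alone uses time 3×7=21. No mix of the others beats 3×43 = 129.

129 marks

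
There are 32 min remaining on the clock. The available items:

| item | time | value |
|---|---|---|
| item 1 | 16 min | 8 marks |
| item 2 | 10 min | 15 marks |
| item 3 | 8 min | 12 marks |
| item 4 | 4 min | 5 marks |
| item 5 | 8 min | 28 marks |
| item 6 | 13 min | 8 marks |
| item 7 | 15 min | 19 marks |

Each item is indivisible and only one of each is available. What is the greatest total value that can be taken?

Check high-value combinations within 32 min:
- item 2+item 3+item 4+item 5: time 10+8+4+8=30, value 15+12+5+28=60
- item 3+item 5+item 7: time 8+8+15=31, value 12+28+19=59
- item 2+item 3+item 5: time 10+8+8=26, value 15+12+28=55
- item 4+item 5+item 7: time 4+8+15=27, value 5+28+19=52
Best: 60 marks.

60 marks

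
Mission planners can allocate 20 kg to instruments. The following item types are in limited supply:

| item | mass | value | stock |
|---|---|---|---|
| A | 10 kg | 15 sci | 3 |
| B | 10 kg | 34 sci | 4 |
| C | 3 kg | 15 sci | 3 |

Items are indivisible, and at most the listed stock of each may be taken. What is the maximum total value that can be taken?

Best selections within mass 20 and stock limits:
- 1×B + 3×C: mass 19, value 79
- 2×B: mass 20, value 68
Best: 79 sci.

79 sci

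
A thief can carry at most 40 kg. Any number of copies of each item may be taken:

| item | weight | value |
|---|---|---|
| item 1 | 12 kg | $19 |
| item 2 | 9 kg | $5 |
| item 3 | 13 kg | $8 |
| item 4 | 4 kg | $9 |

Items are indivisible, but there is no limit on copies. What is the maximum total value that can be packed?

Best value-per-unit is item 4 at 9/4, and filling with it alone uses weight 10×4=40. No mix of the others beats 10×9 = 90.

$90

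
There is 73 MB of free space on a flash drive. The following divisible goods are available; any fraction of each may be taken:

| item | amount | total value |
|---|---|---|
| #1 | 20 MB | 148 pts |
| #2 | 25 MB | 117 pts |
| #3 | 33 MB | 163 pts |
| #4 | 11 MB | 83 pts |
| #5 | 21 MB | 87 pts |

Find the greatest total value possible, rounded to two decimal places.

Take in order of value per unit:
- #4 (83/11 per unit): all 11 → value 83, running total 83.00
- #1 (148/20 per unit): all 20 → value 148, running total 231.00
- #3 (163/33 per unit): all 33 → value 163, running total 394.00
- #2 (117/25 per unit): 9 of 25 → value 9×117/25 = 42.1200, running total 436.12
Total 436.12.

436.12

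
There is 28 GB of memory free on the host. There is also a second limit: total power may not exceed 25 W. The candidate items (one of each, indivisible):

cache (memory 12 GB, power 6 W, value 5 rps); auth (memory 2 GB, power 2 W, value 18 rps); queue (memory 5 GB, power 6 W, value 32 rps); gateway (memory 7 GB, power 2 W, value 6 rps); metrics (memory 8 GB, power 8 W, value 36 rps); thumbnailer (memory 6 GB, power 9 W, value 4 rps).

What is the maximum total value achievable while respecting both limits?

Feasible sets respecting both limits:
- auth+queue+gateway+metrics: memory 22, power 18, value 92
- cache+auth+queue+metrics: memory 27, power 22, value 91
- auth+queue+metrics+thumbnailer: memory 21, power 25, value 90
Best: 92 rps.

92 rps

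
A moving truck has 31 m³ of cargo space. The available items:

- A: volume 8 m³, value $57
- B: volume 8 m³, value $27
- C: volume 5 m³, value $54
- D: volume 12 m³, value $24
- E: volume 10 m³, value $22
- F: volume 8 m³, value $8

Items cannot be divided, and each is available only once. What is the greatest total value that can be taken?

$160

Check high-value combinations within 31 m³:
- A+B+C+E: volume 8+8+5+10=31, value 57+27+54+22=160
- A+B+C+F: volume 8+8+5+8=29, value 57+27+54+8=146
- A+C+E+F: volume 8+5+10+8=31, value 57+54+22+8=141
Best: $160.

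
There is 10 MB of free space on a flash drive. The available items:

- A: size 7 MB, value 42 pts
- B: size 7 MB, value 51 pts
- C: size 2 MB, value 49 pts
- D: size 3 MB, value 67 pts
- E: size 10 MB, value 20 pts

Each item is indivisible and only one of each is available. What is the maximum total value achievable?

118 pts

This is a 0/1 knapsack; check combinations near the capacity.
- B+D: size 7+3=10, value 51+67=118
- C+D: size 2+3=5, value 49+67=116
- A+D: size 7+3=10, value 42+67=109
- B+C: size 7+2=9, value 51+49=100
Best: 118 pts.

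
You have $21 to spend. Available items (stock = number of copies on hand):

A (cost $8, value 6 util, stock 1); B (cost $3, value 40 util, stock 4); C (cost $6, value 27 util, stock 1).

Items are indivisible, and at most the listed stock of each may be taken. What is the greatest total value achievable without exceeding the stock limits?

Best selections within cost 21 and stock limits:
- 4×B + 1×C: cost 18, value 187
- 1×A + 4×B: cost 20, value 166
- 4×B: cost 12, value 160
- 3×B + 1×C: cost 15, value 147
Best: 187 util.

187 util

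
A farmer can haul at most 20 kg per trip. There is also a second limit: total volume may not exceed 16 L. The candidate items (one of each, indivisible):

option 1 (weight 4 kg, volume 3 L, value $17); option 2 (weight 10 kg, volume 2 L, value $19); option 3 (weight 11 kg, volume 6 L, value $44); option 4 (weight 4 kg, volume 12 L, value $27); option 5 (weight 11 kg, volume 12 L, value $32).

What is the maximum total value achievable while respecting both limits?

Feasible sets respecting both limits:
- option 1+option 3: weight 15, volume 9, value 61
- option 1+option 5: weight 15, volume 15, value 49
- option 2+option 4: weight 14, volume 14, value 46
Best: $61.

$61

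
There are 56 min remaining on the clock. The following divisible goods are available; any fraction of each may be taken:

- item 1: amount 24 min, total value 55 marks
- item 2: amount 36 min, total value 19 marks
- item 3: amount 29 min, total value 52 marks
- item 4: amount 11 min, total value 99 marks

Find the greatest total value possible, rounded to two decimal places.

Take in order of value per unit:
- item 4 (99/11 per unit): all 11 → value 99, running total 99.00
- item 1 (55/24 per unit): all 24 → value 55, running total 154.00
- item 3 (52/29 per unit): 21 of 29 → value 21×52/29 = 37.6552, running total 191.66
Total 191.66.

191.66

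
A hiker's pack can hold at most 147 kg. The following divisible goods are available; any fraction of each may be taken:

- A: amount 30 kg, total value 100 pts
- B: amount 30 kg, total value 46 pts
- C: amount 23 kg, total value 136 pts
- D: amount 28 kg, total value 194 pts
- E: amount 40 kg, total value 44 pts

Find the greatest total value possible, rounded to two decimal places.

Take in order of value per unit:
- D (194/28 per unit): all 28 → value 194, running total 194.00
- C (136/23 per unit): all 23 → value 136, running total 330.00
- A (100/30 per unit): all 30 → value 100, running total 430.00
- B (46/30 per unit): all 30 → value 46, running total 476.00
- E (44/40 per unit): 36 of 40 → value 36×44/40 = 39.6000, running total 515.60
Total 515.60.

515.60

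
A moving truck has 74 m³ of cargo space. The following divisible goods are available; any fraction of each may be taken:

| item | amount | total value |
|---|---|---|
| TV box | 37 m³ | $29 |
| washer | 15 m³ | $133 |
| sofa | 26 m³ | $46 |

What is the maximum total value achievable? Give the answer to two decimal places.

Take in order of value per unit:
- washer (133/15 per unit): all 15 → value 133, running total 133.00
- sofa (46/26 per unit): all 26 → value 46, running total 179.00
- TV box (29/37 per unit): 33 of 37 → value 33×29/37 = 25.8649, running total 204.86
Total 204.86.

204.86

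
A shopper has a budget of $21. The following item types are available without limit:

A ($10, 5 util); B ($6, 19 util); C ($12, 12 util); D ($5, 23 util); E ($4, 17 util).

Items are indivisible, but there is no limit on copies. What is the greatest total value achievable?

92 util

Best value-per-unit is D at 23/5, and filling with it alone uses cost 4×5=20. No mix of the others beats 4×23 = 92.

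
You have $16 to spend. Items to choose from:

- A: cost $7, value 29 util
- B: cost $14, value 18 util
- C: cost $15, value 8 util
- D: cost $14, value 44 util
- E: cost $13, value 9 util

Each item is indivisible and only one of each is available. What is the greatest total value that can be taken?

Check high-value combinations within $16:
- D: cost 14, value 44
- A: cost 7, value 29
- B: cost 14, value 18
- E: cost 13, value 9
Best: 44 util.

44 util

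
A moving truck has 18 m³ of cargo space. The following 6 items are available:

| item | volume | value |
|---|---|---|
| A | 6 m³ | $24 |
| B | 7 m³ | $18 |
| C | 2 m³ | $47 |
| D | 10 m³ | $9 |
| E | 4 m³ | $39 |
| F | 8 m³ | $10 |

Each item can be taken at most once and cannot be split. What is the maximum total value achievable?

$110

Check high-value combinations within 18 m³:
- A+C+E: volume 6+2+4=12, value 24+47+39=110
- B+C+E: volume 7+2+4=13, value 18+47+39=104
- C+E+F: volume 2+4+8=14, value 47+39+10=96
Best: $110.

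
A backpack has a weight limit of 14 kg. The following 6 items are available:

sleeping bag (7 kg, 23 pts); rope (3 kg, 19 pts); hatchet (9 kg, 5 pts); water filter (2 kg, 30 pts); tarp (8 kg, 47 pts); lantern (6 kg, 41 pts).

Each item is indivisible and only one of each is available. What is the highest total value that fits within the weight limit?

96 pts

Check high-value combinations within 14 kg:
- rope+water filter+tarp: weight 3+2+8=13, value 19+30+47=96
- rope+water filter+lantern: weight 3+2+6=11, value 19+30+41=90
- tarp+lantern: weight 8+6=14, value 47+41=88
- water filter+tarp: weight 2+8=10, value 30+47=77
Best: 96 pts.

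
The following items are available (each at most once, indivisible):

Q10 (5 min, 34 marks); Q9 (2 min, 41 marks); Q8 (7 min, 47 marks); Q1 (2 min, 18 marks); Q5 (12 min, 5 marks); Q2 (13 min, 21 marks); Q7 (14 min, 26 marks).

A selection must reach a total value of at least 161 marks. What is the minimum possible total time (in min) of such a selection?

29

Subsets with value ≥ 161, sorted by total time:
- Q10+Q9+Q8+Q1+Q2: time 29, value 161
- Q10+Q9+Q8+Q1+Q7: time 30, value 166
Minimum time: 29 min.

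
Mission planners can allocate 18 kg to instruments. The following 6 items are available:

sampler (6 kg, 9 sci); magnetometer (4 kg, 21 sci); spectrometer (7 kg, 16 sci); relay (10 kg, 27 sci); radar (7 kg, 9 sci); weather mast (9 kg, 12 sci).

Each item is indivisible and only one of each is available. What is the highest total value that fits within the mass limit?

48 sci

Check high-value combinations within 18 kg:
- magnetometer+relay: mass 4+10=14, value 21+27=48
- sampler+magnetometer+spectrometer: mass 6+4+7=17, value 9+21+16=46
- magnetometer+spectrometer+radar: mass 4+7+7=18, value 21+16+9=46
Best: 48 sci.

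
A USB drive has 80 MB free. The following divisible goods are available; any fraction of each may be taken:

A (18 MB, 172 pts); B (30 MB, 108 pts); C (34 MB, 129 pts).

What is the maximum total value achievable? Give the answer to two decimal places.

Take in order of value per unit:
- A (172/18 per unit): all 18 → value 172, running total 172.00
- C (129/34 per unit): all 34 → value 129, running total 301.00
- B (108/30 per unit): 28 of 30 → value 28×108/30 = 100.8000, running total 401.80
Total 401.80.

401.80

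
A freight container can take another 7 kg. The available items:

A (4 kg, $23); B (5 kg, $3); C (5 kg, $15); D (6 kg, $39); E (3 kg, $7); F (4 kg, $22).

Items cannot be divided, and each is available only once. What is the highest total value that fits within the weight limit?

Check high-value combinations within 7 kg:
- D: weight 6, value 39
- A+E: weight 4+3=7, value 23+7=30
- E+F: weight 3+4=7, value 7+22=29
- A: weight 4, value 23
Best: $39.

$39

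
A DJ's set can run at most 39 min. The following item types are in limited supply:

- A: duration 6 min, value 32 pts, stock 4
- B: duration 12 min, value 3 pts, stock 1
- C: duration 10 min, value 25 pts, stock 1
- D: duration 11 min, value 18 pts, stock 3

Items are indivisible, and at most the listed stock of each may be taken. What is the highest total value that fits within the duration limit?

Best selections within duration 39 and stock limits:
- 4×A + 1×C: duration 34, value 153
- 4×A + 1×D: duration 35, value 146
- 3×A + 1×C + 1×D: duration 39, value 139
Best: 153 pts.

153 pts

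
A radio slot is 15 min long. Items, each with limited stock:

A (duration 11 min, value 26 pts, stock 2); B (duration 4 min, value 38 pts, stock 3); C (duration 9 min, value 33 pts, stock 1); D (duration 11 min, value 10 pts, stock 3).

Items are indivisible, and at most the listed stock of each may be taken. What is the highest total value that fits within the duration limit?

114 pts

Top feasible selections:
- 3×B: duration 12, value 114
- 2×B: duration 8, value 76
- 1×B + 1×C: duration 13, value 71
Best: 114 pts.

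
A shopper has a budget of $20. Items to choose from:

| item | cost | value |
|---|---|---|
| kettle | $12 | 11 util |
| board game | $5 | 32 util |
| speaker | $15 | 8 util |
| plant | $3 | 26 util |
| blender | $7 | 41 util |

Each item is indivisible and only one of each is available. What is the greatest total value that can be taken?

99 util

This is a 0/1 knapsack; check combinations near the capacity.
- board game+plant+blender: cost 5+3+7=15, value 32+26+41=99
- board game+blender: cost 5+7=12, value 32+41=73
- kettle+board game+plant: cost 12+5+3=20, value 11+32+26=69
- plant+blender: cost 3+7=10, value 26+41=67
- board game+plant: cost 5+3=8, value 32+26=58
Best: 99 util.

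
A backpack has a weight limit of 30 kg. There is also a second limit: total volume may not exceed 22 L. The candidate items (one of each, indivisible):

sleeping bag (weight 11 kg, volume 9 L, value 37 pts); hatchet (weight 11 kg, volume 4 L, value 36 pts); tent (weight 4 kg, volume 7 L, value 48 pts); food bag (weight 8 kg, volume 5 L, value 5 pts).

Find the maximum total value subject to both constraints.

Feasible sets respecting both limits:
- sleeping bag+hatchet+tent: weight 26, volume 20, value 121
- sleeping bag+tent+food bag: weight 23, volume 21, value 90
- hatchet+tent+food bag: weight 23, volume 16, value 89
Best: 121 pts.

121 pts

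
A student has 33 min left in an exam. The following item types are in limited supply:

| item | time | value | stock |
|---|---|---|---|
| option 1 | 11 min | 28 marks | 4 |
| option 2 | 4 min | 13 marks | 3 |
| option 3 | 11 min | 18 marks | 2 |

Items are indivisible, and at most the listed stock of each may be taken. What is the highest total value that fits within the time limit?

Best selections within time 33 and stock limits:
- 3×option 1: time 33, value 84
- 2×option 1 + 2×option 2: time 30, value 82
- 2×option 1 + 1×option 3: time 33, value 74
- 1×option 1 + 2×option 2 + 1×option 3: time 30, value 72
Best: 84 marks.

84 marks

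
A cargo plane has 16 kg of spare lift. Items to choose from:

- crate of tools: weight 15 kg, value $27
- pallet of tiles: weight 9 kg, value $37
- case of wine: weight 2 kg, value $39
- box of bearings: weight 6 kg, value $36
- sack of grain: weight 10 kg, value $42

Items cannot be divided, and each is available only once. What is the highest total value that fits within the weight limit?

$81

This is a 0/1 knapsack; check combinations near the capacity.
- case of wine+sack of grain: weight 2+10=12, value 39+42=81
- box of bearings+sack of grain: weight 6+10=16, value 36+42=78
- pallet of tiles+case of wine: weight 9+2=11, value 37+39=76
- case of wine+box of bearings: weight 2+6=8, value 39+36=75
- pallet of tiles+box of bearings: weight 9+6=15, value 37+36=73
Best: $81.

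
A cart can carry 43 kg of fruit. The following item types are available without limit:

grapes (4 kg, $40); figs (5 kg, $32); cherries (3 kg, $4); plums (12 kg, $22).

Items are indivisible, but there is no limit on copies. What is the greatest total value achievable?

$404

Best value-per-unit is grapes at 40/4; filling with it alone gives 10×40 = 400.
Optimal mix: 10×grapes + 1×cherries → weight 43, value 404.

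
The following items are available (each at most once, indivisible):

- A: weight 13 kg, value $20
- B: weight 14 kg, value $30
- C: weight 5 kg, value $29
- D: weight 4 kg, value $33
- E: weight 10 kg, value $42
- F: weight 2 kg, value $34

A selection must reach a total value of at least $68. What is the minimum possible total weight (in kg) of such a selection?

Subsets with value ≥ 68, sorted by total weight:
- C+D+F: weight 11, value 96
- E+F: weight 12, value 76
- D+E: weight 14, value 75
- C+E: weight 15, value 71
Minimum weight: 11 kg.

11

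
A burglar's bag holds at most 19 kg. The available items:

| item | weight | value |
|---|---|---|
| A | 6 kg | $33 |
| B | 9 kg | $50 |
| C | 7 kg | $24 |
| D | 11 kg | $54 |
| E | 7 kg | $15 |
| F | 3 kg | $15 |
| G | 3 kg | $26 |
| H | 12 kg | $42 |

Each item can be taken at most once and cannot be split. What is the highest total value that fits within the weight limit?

$109

This is a 0/1 knapsack; check combinations near the capacity.
- A+B+G: weight 6+9+3=18, value 33+50+26=109
- B+C+G: weight 9+7+3=19, value 50+24+26=100
- A+B+F: weight 6+9+3=18, value 33+50+15=98
Best: $109.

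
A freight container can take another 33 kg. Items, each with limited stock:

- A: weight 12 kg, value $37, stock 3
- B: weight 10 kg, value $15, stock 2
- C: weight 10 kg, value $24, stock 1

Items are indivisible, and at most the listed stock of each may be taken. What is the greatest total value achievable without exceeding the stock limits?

$76

Top feasible selections:
- 1×A + 1×B + 1×C: weight 32, value 76
- 2×A: weight 24, value 74
Best: $76.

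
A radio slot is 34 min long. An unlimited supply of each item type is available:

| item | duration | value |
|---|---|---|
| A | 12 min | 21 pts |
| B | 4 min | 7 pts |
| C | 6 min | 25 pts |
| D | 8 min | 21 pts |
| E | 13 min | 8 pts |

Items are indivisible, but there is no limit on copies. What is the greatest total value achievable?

132 pts

Best value-per-unit is C at 25/6; filling with it alone gives 5×25 = 125.
Optimal mix: 1×B + 5×C → duration 34, value 132.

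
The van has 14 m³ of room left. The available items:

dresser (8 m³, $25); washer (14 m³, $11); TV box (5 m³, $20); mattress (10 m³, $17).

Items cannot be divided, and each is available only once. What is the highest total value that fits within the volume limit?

$45

Check high-value combinations within 14 m³:
- dresser+TV box: volume 8+5=13, value 25+20=45
- dresser: volume 8, value 25
- TV box: volume 5, value 20
- mattress: volume 10, value 17
Best: $45.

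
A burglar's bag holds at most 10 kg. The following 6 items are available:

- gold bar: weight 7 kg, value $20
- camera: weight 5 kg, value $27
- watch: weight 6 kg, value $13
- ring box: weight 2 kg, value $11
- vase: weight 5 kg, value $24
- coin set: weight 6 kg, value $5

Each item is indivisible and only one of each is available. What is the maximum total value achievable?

$51

Check high-value combinations within 10 kg:
- camera+vase: weight 5+5=10, value 27+24=51
- camera+ring box: weight 5+2=7, value 27+11=38
- ring box+vase: weight 2+5=7, value 11+24=35
Best: $51.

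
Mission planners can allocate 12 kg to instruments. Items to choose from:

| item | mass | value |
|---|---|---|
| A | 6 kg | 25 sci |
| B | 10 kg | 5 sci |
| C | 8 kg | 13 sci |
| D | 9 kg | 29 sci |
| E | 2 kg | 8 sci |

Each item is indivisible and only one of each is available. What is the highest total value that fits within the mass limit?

37 sci

Check high-value combinations within 12 kg:
- D+E: mass 9+2=11, value 29+8=37
- A+E: mass 6+2=8, value 25+8=33
- D: mass 9, value 29
- A: mass 6, value 25
- C+E: mass 8+2=10, value 13+8=21
Best: 37 sci.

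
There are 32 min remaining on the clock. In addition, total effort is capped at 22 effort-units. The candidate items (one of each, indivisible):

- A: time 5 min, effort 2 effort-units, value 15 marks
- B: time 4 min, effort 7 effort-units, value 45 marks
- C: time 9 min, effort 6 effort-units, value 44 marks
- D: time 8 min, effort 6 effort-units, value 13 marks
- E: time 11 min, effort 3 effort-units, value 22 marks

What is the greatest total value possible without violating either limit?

126 marks

Feasible sets respecting both limits:
- A+B+C+E: time 29, effort 18, value 126
- B+C+D+E: time 32, effort 22, value 124
- A+B+C+D: time 26, effort 21, value 117
- B+C+E: time 24, effort 16, value 111
Best: 126 marks.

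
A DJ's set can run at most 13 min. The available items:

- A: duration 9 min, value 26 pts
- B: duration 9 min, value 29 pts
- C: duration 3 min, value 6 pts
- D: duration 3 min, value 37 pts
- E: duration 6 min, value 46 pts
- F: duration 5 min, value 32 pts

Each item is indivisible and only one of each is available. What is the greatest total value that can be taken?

89 pts

This is a 0/1 knapsack; check combinations near the capacity.
- C+D+E: duration 3+3+6=12, value 6+37+46=89
- D+E: duration 3+6=9, value 37+46=83
- E+F: duration 6+5=11, value 46+32=78
- C+D+F: duration 3+3+5=11, value 6+37+32=75
Best: 89 pts.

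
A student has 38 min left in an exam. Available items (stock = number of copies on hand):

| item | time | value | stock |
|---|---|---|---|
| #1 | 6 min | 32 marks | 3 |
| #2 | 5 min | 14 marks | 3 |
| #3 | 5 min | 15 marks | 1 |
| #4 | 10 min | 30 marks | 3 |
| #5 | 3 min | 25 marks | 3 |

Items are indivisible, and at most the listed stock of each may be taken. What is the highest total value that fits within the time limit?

201 marks

Best selections within time 38 and stock limits:
- 3×#1 + 1×#4 + 3×#5: time 37, value 201
- 3×#1 + 1×#2 + 1×#3 + 3×#5: time 37, value 200
- 3×#1 + 2×#2 + 3×#5: time 37, value 199
Best: 201 marks.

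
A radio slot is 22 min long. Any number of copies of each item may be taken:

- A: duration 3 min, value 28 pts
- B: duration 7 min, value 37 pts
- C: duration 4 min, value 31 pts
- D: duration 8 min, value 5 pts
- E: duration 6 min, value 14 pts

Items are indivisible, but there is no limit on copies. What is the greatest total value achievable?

199 pts

Best value-per-unit is A at 28/3; filling with it alone gives 7×28 = 196.
Optimal mix: 6×A + 1×C → duration 22, value 199.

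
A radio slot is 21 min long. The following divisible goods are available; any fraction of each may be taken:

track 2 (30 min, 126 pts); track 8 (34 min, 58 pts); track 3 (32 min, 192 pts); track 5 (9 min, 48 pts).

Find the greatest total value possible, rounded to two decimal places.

Take in order of value per unit:
- track 3 (192/32 per unit): 21 of 32 → value 21×192/32 = 126.0000, running total 126.00
Total 126.00.

126.00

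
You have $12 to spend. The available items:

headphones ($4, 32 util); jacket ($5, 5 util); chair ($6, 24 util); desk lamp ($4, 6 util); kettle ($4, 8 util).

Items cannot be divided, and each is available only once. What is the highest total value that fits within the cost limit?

56 util

Check high-value combinations within $12:
- headphones+chair: cost 4+6=10, value 32+24=56
- headphones+desk lamp+kettle: cost 4+4+4=12, value 32+6+8=46
- headphones+kettle: cost 4+4=8, value 32+8=40
- headphones+desk lamp: cost 4+4=8, value 32+6=38
- headphones+jacket: cost 4+5=9, value 32+5=37
Best: 56 util.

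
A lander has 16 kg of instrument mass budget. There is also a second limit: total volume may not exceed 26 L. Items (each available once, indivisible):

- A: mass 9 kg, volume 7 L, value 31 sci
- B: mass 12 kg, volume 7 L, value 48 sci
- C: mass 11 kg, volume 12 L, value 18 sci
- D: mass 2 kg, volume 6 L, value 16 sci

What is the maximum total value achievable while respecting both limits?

Feasible sets respecting both limits:
- B+D: mass 14, volume 13, value 64
- B: mass 12, volume 7, value 48
- A+D: mass 11, volume 13, value 47
Best: 64 sci.

64 sci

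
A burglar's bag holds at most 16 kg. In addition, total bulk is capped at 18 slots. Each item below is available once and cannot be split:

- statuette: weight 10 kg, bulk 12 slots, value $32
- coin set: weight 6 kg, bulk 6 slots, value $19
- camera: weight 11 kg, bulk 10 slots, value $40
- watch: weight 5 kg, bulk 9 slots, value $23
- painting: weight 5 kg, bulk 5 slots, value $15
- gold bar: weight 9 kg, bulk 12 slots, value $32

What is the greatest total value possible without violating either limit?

Feasible sets respecting both limits:
- camera+painting: weight 16, bulk 15, value 55
- statuette+coin set: weight 16, bulk 18, value 51
- coin set+gold bar: weight 15, bulk 18, value 51
- statuette+painting: weight 15, bulk 17, value 47
Best: $55.

$55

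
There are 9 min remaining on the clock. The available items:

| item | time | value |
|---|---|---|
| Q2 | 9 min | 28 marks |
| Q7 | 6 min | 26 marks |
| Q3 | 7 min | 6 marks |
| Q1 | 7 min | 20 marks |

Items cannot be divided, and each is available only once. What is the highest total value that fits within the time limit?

28 marks

Check high-value combinations within 9 min:
- Q2: time 9, value 28
- Q7: time 6, value 26
- Q1: time 7, value 20
Best: 28 marks.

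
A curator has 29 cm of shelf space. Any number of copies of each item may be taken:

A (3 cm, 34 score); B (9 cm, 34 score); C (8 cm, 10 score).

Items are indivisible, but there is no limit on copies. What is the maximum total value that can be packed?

Best value-per-unit is A at 34/3, and filling with it alone uses length 9×3=27. No mix of the others beats 9×34 = 306.

306 score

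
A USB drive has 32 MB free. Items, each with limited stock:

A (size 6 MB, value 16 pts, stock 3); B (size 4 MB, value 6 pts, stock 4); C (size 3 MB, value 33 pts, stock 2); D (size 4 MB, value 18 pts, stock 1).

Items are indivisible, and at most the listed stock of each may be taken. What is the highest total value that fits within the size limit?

Top feasible selections:
- 3×A + 1×B + 2×C + 1×D: size 32, value 138
- 3×A + 2×C + 1×D: size 28, value 132
- 2×A + 2×B + 2×C + 1×D: size 30, value 128
Best: 138 pts.

138 pts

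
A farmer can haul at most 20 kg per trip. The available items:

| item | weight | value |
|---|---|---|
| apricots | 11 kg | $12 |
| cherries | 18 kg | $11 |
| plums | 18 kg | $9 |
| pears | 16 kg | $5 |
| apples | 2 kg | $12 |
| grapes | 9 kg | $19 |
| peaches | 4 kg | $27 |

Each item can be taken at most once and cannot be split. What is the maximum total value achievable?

$58

Check high-value combinations within 20 kg:
- apples+grapes+peaches: weight 2+9+4=15, value 12+19+27=58
- apricots+apples+peaches: weight 11+2+4=17, value 12+12+27=51
- grapes+peaches: weight 9+4=13, value 19+27=46
Best: $58.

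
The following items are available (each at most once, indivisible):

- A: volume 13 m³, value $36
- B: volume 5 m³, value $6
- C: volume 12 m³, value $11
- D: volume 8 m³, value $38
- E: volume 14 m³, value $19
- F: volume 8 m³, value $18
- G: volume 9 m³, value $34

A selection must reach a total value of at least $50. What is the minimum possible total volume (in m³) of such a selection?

Subsets with value ≥ 50, sorted by total volume:
- D+F: volume 16, value 56
- D+G: volume 17, value 72
Minimum volume: 16 m³.

16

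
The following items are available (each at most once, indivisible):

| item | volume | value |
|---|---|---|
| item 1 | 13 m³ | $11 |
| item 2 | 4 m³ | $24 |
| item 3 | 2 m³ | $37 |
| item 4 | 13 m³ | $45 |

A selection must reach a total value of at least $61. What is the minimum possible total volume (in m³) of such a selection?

6

Subsets with value ≥ 61, sorted by total volume:
- item 2+item 3: volume 6, value 61
- item 3+item 4: volume 15, value 82
- item 2+item 4: volume 17, value 69
Minimum volume: 6 m³.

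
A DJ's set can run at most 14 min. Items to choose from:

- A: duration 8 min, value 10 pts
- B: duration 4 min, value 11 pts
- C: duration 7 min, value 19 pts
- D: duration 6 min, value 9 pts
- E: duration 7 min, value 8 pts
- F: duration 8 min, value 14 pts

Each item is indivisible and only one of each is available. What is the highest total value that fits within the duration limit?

This is a 0/1 knapsack; check combinations near the capacity.
- B+C: duration 4+7=11, value 11+19=30
- C+D: duration 7+6=13, value 19+9=28
- C+E: duration 7+7=14, value 19+8=27
- B+F: duration 4+8=12, value 11+14=25
Best: 30 pts.

30 pts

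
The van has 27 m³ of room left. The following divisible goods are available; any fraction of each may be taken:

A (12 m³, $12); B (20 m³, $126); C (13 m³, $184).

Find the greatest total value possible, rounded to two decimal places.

Take in order of value per unit:
- C (184/13 per unit): all 13 → value 184, running total 184.00
- B (126/20 per unit): 14 of 20 → value 14×126/20 = 88.2000, running total 272.20
Total 272.20.

272.20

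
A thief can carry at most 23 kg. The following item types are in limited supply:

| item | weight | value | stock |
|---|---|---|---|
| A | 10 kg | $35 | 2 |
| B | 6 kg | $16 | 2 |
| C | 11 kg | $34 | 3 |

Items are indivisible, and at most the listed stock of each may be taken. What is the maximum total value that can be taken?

Best selections within weight 23 and stock limits:
- 2×A: weight 20, value 70
- 1×A + 1×C: weight 21, value 69
Best: $70.

$70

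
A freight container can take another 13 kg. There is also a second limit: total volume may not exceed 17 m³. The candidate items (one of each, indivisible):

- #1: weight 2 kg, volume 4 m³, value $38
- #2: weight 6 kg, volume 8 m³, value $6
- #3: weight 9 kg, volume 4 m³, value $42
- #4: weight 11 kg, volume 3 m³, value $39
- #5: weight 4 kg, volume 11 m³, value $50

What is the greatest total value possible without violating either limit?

$92

Feasible sets respecting both limits:
- #3+#5: weight 13, volume 15, value 92
- #1+#5: weight 6, volume 15, value 88
- #1+#3: weight 11, volume 8, value 80
Best: $92.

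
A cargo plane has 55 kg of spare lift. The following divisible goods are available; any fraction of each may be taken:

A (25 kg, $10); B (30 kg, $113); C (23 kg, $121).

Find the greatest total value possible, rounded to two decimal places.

234.80

Take in order of value per unit:
- C (121/23 per unit): all 23 → value 121, running total 121.00
- B (113/30 per unit): all 30 → value 113, running total 234.00
- A (10/25 per unit): 2 of 25 → value 2×10/25 = 0.8000, running total 234.80
Total 234.80.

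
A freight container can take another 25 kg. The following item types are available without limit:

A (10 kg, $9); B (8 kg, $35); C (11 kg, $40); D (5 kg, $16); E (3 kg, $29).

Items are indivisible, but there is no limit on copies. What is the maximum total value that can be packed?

$232

Best value-per-unit is E at 29/3, and filling with it alone uses weight 8×3=24. No mix of the others beats 8×29 = 232.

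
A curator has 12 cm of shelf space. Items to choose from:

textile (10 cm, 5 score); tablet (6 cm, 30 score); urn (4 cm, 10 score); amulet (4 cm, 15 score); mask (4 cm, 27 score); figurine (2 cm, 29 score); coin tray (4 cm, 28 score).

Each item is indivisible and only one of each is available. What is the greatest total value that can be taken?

Check high-value combinations within 12 cm:
- tablet+figurine+coin tray: length 6+2+4=12, value 30+29+28=87
- tablet+mask+figurine: length 6+4+2=12, value 30+27+29=86
- mask+figurine+coin tray: length 4+2+4=10, value 27+29+28=84
- tablet+amulet+figurine: length 6+4+2=12, value 30+15+29=74
- amulet+figurine+coin tray: length 4+2+4=10, value 15+29+28=72
Best: 87 score.

87 score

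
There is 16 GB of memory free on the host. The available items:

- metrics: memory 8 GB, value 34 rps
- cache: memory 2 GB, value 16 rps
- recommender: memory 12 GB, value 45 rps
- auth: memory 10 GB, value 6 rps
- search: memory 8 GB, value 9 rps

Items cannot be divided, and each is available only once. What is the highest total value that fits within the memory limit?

Check high-value combinations within 16 GB:
- cache+recommender: memory 2+12=14, value 16+45=61
- metrics+cache: memory 8+2=10, value 34+16=50
- recommender: memory 12, value 45
Best: 61 rps.

61 rps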